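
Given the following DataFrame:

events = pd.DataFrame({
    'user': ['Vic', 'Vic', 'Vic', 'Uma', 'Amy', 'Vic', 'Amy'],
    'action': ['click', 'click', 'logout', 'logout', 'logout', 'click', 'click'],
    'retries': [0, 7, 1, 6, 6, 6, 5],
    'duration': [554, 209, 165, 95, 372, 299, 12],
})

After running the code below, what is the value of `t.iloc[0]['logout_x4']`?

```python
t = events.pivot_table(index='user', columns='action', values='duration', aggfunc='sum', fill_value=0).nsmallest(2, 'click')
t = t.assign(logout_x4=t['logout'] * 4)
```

pivot: rows=user, cols=action, sum(duration):
action  click  logout
user                 
Amy        12     372
Uma         0      95
Vic      1062     165
take 2 rows with smallest click:
action  click  logout
user                 
Uma         0      95
Amy        12     372
add column logout_x4 = t['logout'] * 4:
action  click  logout  logout_x4
user                            
Uma         0      95        380
Amy        12     372       1488
Then the value at position 0, column 'logout_x4': 380

380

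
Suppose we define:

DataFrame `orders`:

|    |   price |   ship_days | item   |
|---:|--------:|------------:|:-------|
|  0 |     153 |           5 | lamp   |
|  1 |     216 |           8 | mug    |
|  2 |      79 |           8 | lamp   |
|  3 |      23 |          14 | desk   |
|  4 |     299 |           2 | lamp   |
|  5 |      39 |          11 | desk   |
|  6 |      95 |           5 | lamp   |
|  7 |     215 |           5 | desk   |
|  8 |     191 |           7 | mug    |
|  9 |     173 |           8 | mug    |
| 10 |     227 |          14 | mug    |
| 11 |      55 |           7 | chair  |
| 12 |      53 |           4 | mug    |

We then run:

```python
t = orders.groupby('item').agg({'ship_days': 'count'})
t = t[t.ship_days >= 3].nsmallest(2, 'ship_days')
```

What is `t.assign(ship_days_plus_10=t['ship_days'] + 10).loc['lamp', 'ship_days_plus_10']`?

group by item, count of ship_days:
       ship_days
item            
chair          1
desk           3
lamp           4
mug            5
filter rows where ship_days >= 3:
      ship_days
item           
desk          3
lamp          4
mug           5
take 2 rows with smallest ship_days:
      ship_days
item           
desk          3
lamp          4
add column ship_days_plus_10 = t['ship_days'] + 10:
      ship_days  ship_days_plus_10
item                              
desk          3                 13
lamp          4                 14
Reading off the value at row 'lamp', column 'ship_days_plus_10', we get 14.

14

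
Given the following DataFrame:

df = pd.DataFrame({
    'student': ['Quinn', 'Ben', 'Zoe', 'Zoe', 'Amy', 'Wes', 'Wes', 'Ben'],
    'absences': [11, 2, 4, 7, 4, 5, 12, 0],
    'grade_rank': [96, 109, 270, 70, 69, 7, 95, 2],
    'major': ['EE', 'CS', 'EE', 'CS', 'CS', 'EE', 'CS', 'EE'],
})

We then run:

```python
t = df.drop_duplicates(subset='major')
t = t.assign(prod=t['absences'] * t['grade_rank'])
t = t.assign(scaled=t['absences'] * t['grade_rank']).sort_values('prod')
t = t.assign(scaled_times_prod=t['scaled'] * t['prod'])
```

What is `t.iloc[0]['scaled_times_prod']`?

drop duplicate major (keep=first):
  student  absences  grade_rank major
0   Quinn        11          96    EE
1     Ben         2         109    CS
add column prod = t['absences'] * t['grade_rank']:
  student  absences  grade_rank major  prod
0   Quinn        11          96    EE  1056
1     Ben         2         109    CS   218
add column scaled = t['absences'] * t['grade_rank']:
  student  absences  grade_rank major  prod  scaled
0   Quinn        11          96    EE  1056    1056
1     Ben         2         109    CS   218     218
sort by prod:
  student  absences  grade_rank major  prod  scaled
1     Ben         2         109    CS   218     218
0   Quinn        11          96    EE  1056    1056
add column scaled_times_prod = t['scaled'] * t['prod']:
  student  absences  grade_rank major  prod  scaled  scaled_times_prod
1     Ben         2         109    CS   218     218              47524
0   Quinn        11          96    EE  1056    1056            1115136
Taking the value at position 0, column 'scaled_times_prod' gives 47524.

47524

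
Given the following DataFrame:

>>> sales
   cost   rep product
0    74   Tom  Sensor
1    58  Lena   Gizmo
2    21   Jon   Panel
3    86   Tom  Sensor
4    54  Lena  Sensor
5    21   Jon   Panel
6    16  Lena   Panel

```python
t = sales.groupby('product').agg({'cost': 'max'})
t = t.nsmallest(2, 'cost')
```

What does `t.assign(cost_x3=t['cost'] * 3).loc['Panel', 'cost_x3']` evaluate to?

63

group by product, max of cost:
         cost
product      
Gizmo      58
Panel      21
Sensor     86
take 2 rows with smallest cost:
         cost
product      
Panel      21
Gizmo      58
add column cost_x3 = t['cost'] * 3:
         cost  cost_x3
product               
Panel      21       63
Gizmo      58      174
Then the value at row 'Panel', column 'cost_x3': 63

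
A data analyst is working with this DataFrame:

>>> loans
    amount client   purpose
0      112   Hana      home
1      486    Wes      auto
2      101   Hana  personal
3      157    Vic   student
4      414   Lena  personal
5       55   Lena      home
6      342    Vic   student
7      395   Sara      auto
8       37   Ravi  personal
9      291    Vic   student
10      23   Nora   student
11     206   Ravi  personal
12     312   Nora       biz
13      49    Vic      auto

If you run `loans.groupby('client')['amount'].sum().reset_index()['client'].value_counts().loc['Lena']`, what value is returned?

group by client, sum of amount:
client
Hana    213
Lena    469
Nora    335
Ravi    243
Sara    395
Vic     839
Wes     486
Name: amount, dtype: int64
reset_index():
  client  amount
0   Hana     213
1   Lena     469
2   Nora     335
3   Ravi     243
4   Sara     395
5    Vic     839
6    Wes     486
value_counts of client:
client
Hana    1
Lena    1
Nora    1
Ravi    1
Sara    1
Vic     1
Wes     1
Name: count, dtype: int64
Then the value at index 'Lena': 1

1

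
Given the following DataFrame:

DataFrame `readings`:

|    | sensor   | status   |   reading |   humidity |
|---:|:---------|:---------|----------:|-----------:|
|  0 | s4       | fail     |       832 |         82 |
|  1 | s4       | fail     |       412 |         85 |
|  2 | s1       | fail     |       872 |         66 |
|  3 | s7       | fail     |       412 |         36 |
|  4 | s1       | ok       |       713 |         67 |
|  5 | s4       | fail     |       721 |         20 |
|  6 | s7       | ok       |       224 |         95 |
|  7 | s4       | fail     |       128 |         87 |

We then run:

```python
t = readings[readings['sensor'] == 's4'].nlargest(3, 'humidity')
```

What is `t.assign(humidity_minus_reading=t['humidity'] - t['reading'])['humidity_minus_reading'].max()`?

-41

filter rows where sensor == 's4':
  sensor status  reading  humidity
0     s4   fail      832        82
1     s4   fail      412        85
5     s4   fail      721        20
7     s4   fail      128        87
take 3 rows with largest humidity:
  sensor status  reading  humidity
7     s4   fail      128        87
1     s4   fail      412        85
0     s4   fail      832        82
add column humidity_minus_reading = t['humidity'] - t['reading']:
  sensor status  reading  humidity  humidity_minus_reading
7     s4   fail      128        87                     -41
1     s4   fail      412        85                    -327
0     s4   fail      832        82                    -750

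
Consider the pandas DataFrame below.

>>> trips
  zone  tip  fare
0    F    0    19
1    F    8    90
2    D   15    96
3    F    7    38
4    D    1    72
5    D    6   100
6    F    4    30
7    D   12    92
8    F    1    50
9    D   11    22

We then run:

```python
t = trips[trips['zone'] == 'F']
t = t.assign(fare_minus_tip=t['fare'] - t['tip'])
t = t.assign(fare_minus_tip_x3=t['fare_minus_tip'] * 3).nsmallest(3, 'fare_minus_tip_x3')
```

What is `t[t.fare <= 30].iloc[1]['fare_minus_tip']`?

filter rows where zone == 'F':
  zone  tip  fare
0    F    0    19
1    F    8    90
3    F    7    38
6    F    4    30
8    F    1    50
add column fare_minus_tip = t['fare'] - t['tip']:
  zone  tip  fare  fare_minus_tip
0    F    0    19              19
1    F    8    90              82
3    F    7    38              31
6    F    4    30              26
8    F    1    50              49
add column fare_minus_tip_x3 = t['fare_minus_tip'] * 3:
  zone  tip  fare  fare_minus_tip  fare_minus_tip_x3
0    F    0    19              19                 57
1    F    8    90              82                246
3    F    7    38              31                 93
6    F    4    30              26                 78
8    F    1    50              49                147
take 3 rows with smallest fare_minus_tip_x3:
  zone  tip  fare  fare_minus_tip  fare_minus_tip_x3
0    F    0    19              19                 57
6    F    4    30              26                 78
3    F    7    38              31                 93
filter rows where fare <= 30:
  zone  tip  fare  fare_minus_tip  fare_minus_tip_x3
0    F    0    19              19                 57
6    F    4    30              26                 78
Finally, value at position 1, column 'fare_minus_tip' = 26.

26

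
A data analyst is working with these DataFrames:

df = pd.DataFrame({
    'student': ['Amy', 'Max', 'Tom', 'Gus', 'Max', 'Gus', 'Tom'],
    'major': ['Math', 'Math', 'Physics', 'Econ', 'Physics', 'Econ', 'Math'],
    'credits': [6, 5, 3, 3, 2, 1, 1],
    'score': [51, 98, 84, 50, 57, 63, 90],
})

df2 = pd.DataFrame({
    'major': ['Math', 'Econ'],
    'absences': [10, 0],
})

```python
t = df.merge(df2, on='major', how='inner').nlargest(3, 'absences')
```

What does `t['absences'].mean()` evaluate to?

merge on 'major' (how='inner') → 5 rows:
  student major  credits  score  absences
0     Amy  Math        6     51        10
1     Max  Math        5     98        10
2     Gus  Econ        3     50         0
3     Gus  Econ        1     63         0
4     Tom  Math        1     90        10
take 3 rows with largest absences:
  student major  credits  score  absences
0     Amy  Math        6     51        10
1     Max  Math        5     98        10
4     Tom  Math        1     90        10
Hence 10.0.

10.0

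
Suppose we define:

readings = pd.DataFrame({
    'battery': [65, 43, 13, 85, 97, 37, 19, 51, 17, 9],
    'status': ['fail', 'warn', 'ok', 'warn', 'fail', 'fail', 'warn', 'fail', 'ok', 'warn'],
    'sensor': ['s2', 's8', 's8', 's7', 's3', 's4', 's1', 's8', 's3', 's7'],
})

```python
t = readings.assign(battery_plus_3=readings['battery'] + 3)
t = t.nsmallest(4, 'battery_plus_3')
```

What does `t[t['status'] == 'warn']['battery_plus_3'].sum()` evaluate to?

add column battery_plus_3 = readings['battery'] + 3:
   battery status sensor  battery_plus_3
0       65   fail     s2              68
1       43   warn     s8              46
2       13     ok     s8              16
3       85   warn     s7              88
4       97   fail     s3             100
5       37   fail     s4              40
6       19   warn     s1              22
7       51   fail     s8              54
8       17     ok     s3              20
9        9   warn     s7              12
take 4 rows with smallest battery_plus_3:
   battery status sensor  battery_plus_3
9        9   warn     s7              12
2       13     ok     s8              16
8       17     ok     s3              20
6       19   warn     s1              22
filter rows where status == 'warn':
   battery status sensor  battery_plus_3
9        9   warn     s7              12
6       19   warn     s1              22
Hence 34.

34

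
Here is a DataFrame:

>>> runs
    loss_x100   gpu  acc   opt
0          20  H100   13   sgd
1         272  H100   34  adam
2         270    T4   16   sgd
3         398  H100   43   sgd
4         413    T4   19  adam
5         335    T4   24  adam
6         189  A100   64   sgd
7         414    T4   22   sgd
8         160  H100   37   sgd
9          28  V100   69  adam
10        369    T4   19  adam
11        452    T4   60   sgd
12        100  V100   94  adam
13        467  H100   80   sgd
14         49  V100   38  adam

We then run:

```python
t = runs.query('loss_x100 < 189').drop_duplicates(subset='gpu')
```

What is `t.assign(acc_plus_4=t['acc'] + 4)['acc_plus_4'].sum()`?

90

filter rows where loss_x100 < 189:
    loss_x100   gpu  acc   opt
0          20  H100   13   sgd
8         160  H100   37   sgd
9          28  V100   69  adam
12        100  V100   94  adam
14         49  V100   38  adam
drop duplicate gpu (keep=first):
   loss_x100   gpu  acc   opt
0         20  H100   13   sgd
9         28  V100   69  adam
add column acc_plus_4 = t['acc'] + 4:
   loss_x100   gpu  acc   opt  acc_plus_4
0         20  H100   13   sgd          17
9         28  V100   69  adam          73
So sum() = 90.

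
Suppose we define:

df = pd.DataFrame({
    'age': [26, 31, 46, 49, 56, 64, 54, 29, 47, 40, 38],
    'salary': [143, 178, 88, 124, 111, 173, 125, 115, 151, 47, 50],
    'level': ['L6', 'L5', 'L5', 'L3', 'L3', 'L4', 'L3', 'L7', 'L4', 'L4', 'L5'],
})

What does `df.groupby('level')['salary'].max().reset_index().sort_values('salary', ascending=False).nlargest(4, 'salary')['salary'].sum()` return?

619

group by level, max of salary:
level
L3    125
L4    173
L5    178
L6    143
L7    115
Name: salary, dtype: int64
reset_index():
  level  salary
0    L3     125
1    L4     173
2    L5     178
3    L6     143
4    L7     115
sort by salary descending:
  level  salary
2    L5     178
1    L4     173
3    L6     143
0    L3     125
4    L7     115
take 4 rows with largest salary:
  level  salary
2    L5     178
1    L4     173
3    L6     143
0    L3     125
So sum() = 619.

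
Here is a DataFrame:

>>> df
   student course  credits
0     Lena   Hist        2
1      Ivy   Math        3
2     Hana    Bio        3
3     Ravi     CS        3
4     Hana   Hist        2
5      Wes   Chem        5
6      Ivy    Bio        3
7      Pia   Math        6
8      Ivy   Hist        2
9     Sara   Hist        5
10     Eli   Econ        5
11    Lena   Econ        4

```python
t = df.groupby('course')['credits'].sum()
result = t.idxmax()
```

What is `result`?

Hist

group by course, sum of credits:
course
Bio      6
CS       3
Chem     5
Econ     9
Hist    11
Math     9
Name: credits, dtype: int64
Hence Hist.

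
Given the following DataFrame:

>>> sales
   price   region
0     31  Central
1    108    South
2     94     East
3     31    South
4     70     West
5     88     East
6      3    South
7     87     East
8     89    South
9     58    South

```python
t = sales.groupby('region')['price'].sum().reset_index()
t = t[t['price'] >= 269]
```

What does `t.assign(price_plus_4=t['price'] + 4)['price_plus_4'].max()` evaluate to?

group by region, sum of price:
region
Central     31
East       269
South      289
West        70
Name: price, dtype: int64
reset_index():
    region  price
0  Central     31
1     East    269
2    South    289
3     West     70
filter rows where price >= 269:
  region  price
1   East    269
2  South    289
add column price_plus_4 = t['price'] + 4:
  region  price  price_plus_4
1   East    269           273
2  South    289           293
So max() = 293.

293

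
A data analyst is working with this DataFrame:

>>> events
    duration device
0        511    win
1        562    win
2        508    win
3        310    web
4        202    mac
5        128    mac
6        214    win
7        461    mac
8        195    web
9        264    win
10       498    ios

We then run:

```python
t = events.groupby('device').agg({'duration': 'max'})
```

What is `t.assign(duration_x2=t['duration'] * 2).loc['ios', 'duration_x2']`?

996

group by device, max of duration:
        duration
device          
ios          498
mac          461
web          310
win          562
add column duration_x2 = t['duration'] * 2:
        duration  duration_x2
device                       
ios          498          996
mac          461          922
web          310          620
win          562         1124
Then the value at row 'ios', column 'duration_x2': 996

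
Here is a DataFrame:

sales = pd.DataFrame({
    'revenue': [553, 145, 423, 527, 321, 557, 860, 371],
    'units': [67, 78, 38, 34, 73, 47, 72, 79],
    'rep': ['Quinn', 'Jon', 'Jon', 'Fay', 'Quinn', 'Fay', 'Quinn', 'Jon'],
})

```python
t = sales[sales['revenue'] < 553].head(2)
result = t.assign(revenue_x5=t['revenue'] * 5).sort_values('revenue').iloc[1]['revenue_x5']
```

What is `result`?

2115

filter rows where revenue < 553:
   revenue  units    rep
1      145     78    Jon
2      423     38    Jon
3      527     34    Fay
4      321     73  Quinn
7      371     79    Jon
take first 2 rows:
   revenue  units  rep
1      145     78  Jon
2      423     38  Jon
add column revenue_x5 = t['revenue'] * 5:
   revenue  units  rep  revenue_x5
1      145     78  Jon         725
2      423     38  Jon        2115
sort by revenue:
   revenue  units  rep  revenue_x5
1      145     78  Jon         725
2      423     38  Jon        2115
Hence 2115.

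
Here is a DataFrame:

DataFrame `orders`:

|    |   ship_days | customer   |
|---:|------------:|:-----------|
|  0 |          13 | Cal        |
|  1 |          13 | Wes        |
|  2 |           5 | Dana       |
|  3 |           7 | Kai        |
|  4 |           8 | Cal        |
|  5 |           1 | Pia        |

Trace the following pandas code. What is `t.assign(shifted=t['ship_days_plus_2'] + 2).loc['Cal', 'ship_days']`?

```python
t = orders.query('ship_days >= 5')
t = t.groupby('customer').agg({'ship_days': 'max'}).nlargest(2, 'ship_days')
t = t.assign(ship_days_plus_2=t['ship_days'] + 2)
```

filter rows where ship_days >= 5:
   ship_days customer
0         13      Cal
1         13      Wes
2          5     Dana
3          7      Kai
4          8      Cal
group by customer, max of ship_days:
          ship_days
customer           
Cal              13
Dana              5
Kai               7
Wes              13
take 2 rows with largest ship_days:
          ship_days
customer           
Cal              13
Wes              13
add column ship_days_plus_2 = t['ship_days'] + 2:
          ship_days  ship_days_plus_2
customer                             
Cal              13                15
Wes              13                15
add column shifted = t['ship_days_plus_2'] + 2:
          ship_days  ship_days_plus_2  shifted
customer                                      
Cal              13                15       17
Wes              13                15       17
Then the value at row 'Cal', column 'ship_days': 13

13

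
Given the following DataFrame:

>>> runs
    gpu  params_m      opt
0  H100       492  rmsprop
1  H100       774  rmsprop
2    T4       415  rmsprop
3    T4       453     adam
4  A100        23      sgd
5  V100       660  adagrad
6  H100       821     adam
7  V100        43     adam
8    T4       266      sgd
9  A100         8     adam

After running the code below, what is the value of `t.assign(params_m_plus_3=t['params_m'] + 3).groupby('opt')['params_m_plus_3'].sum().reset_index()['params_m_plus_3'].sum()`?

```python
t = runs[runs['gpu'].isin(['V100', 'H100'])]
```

filter rows where gpu in ['V100', 'H100']:
    gpu  params_m      opt
0  H100       492  rmsprop
1  H100       774  rmsprop
5  V100       660  adagrad
6  H100       821     adam
7  V100        43     adam
add column params_m_plus_3 = t['params_m'] + 3:
    gpu  params_m      opt  params_m_plus_3
0  H100       492  rmsprop              495
1  H100       774  rmsprop              777
5  V100       660  adagrad              663
6  H100       821     adam              824
7  V100        43     adam               46
group by opt, sum of params_m_plus_3:
opt
adagrad     663
adam        870
rmsprop    1272
Name: params_m_plus_3, dtype: int64
reset_index():
       opt  params_m_plus_3
0  adagrad              663
1     adam              870
2  rmsprop             1272

2805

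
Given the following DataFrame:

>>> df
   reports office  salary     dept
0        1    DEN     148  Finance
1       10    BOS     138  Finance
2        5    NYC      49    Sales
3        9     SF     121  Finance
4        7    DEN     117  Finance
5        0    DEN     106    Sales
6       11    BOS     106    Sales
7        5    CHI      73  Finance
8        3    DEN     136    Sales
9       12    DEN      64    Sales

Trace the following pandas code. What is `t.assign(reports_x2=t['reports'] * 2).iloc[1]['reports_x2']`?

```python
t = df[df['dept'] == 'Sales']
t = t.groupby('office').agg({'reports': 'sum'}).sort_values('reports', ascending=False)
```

filter rows where dept == 'Sales':
   reports office  salary   dept
2        5    NYC      49  Sales
5        0    DEN     106  Sales
6       11    BOS     106  Sales
8        3    DEN     136  Sales
9       12    DEN      64  Sales
group by office, sum of reports:
        reports
office         
BOS          11
DEN          15
NYC           5
sort by reports descending:
        reports
office         
DEN          15
BOS          11
NYC           5
add column reports_x2 = t['reports'] * 2:
        reports  reports_x2
office                     
DEN          15          30
BOS          11          22
NYC           5          10
So iloc[1]['reports_x2'] = 22.

22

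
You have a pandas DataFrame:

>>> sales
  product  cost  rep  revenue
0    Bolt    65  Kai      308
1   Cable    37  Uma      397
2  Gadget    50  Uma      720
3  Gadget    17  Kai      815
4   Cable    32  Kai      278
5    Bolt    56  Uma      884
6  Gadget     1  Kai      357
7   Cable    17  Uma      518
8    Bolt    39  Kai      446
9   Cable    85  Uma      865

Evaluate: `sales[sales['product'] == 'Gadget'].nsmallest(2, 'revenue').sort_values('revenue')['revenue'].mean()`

filter rows where product == 'Gadget':
  product  cost  rep  revenue
2  Gadget    50  Uma      720
3  Gadget    17  Kai      815
6  Gadget     1  Kai      357
take 2 rows with smallest revenue:
  product  cost  rep  revenue
6  Gadget     1  Kai      357
2  Gadget    50  Uma      720
sort by revenue:
  product  cost  rep  revenue
6  Gadget     1  Kai      357
2  Gadget    50  Uma      720
Hence 538.5.

538.5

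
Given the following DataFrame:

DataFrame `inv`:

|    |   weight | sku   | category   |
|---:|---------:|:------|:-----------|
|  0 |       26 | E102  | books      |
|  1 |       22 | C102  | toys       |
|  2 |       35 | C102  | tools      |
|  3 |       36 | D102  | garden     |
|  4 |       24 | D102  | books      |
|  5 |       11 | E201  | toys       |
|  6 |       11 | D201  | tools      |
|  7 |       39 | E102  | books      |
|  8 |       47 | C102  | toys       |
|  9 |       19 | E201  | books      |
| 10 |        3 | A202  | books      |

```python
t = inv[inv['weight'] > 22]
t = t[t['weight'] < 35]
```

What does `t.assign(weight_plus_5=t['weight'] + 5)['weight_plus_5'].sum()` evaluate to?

60

filter rows where weight > 22:
   weight   sku category
0      26  E102    books
2      35  C102    tools
3      36  D102   garden
4      24  D102    books
7      39  E102    books
8      47  C102     toys
filter rows where weight < 35:
   weight   sku category
0      26  E102    books
4      24  D102    books
add column weight_plus_5 = t['weight'] + 5:
   weight   sku category  weight_plus_5
0      26  E102    books             31
4      24  D102    books             29
Hence 60.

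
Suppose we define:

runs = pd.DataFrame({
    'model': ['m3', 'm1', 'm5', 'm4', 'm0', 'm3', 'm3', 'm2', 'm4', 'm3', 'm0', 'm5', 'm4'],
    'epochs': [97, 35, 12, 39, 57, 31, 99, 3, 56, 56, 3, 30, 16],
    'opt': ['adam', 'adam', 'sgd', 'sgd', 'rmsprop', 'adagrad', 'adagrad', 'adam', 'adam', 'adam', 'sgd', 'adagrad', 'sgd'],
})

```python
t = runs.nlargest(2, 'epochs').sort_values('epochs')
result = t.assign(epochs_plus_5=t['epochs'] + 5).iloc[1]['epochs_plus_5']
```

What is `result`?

104

take 2 rows with largest epochs:
  model  epochs      opt
6    m3      99  adagrad
0    m3      97     adam
sort by epochs:
  model  epochs      opt
0    m3      97     adam
6    m3      99  adagrad
add column epochs_plus_5 = t['epochs'] + 5:
  model  epochs      opt  epochs_plus_5
0    m3      97     adam            102
6    m3      99  adagrad            104
Finally, value at position 1, column 'epochs_plus_5' = 104.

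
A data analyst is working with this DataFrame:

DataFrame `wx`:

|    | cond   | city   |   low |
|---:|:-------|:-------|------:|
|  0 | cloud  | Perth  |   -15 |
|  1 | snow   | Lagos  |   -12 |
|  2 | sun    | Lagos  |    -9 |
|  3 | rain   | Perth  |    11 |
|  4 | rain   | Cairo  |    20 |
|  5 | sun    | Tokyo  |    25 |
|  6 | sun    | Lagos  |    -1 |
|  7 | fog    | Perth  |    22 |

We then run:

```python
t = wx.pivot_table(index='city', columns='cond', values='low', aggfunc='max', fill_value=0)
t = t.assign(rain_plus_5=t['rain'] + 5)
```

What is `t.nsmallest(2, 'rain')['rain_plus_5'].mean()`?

5.0

pivot: rows=city, cols=cond, max(low):
cond   cloud  fog  rain  snow  sun
city                              
Cairo      0    0    20     0    0
Lagos      0    0     0   -12   -1
Perth    -15   22    11     0    0
Tokyo      0    0     0     0   25
add column rain_plus_5 = t['rain'] + 5:
cond   cloud  fog  rain  snow  sun  rain_plus_5
city                                           
Cairo      0    0    20     0    0           25
Lagos      0    0     0   -12   -1            5
Perth    -15   22    11     0    0           16
Tokyo      0    0     0     0   25            5
take 2 rows with smallest rain:
cond   cloud  fog  rain  snow  sun  rain_plus_5
city                                           
Lagos      0    0     0   -12   -1            5
Tokyo      0    0     0     0   25            5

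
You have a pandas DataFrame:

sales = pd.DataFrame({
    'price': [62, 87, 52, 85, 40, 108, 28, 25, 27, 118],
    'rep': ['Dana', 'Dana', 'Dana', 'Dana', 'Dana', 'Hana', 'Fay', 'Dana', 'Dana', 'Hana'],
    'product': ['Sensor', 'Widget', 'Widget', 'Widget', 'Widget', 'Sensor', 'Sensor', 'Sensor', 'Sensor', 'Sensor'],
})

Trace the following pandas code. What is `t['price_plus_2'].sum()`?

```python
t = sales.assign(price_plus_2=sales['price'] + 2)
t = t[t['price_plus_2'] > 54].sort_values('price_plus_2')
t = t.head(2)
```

add column price_plus_2 = sales['price'] + 2:
   price   rep product  price_plus_2
0     62  Dana  Sensor            64
1     87  Dana  Widget            89
2     52  Dana  Widget            54
3     85  Dana  Widget            87
4     40  Dana  Widget            42
5    108  Hana  Sensor           110
6     28   Fay  Sensor            30
7     25  Dana  Sensor            27
8     27  Dana  Sensor            29
9    118  Hana  Sensor           120
filter rows where price_plus_2 > 54:
   price   rep product  price_plus_2
0     62  Dana  Sensor            64
1     87  Dana  Widget            89
3     85  Dana  Widget            87
5    108  Hana  Sensor           110
9    118  Hana  Sensor           120
sort by price_plus_2:
   price   rep product  price_plus_2
0     62  Dana  Sensor            64
3     85  Dana  Widget            87
1     87  Dana  Widget            89
5    108  Hana  Sensor           110
9    118  Hana  Sensor           120
take first 2 rows:
   price   rep product  price_plus_2
0     62  Dana  Sensor            64
3     85  Dana  Widget            87
Reading off the sum of column 'price_plus_2', we get 151.

151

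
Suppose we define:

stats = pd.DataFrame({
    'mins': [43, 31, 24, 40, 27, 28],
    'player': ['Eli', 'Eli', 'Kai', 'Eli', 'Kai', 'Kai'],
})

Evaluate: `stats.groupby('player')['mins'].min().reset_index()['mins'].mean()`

group by player, min of mins:
player
Eli    31
Kai    24
Name: mins, dtype: int64
reset_index():
  player  mins
0    Eli    31
1    Kai    24
Hence 27.5.

27.5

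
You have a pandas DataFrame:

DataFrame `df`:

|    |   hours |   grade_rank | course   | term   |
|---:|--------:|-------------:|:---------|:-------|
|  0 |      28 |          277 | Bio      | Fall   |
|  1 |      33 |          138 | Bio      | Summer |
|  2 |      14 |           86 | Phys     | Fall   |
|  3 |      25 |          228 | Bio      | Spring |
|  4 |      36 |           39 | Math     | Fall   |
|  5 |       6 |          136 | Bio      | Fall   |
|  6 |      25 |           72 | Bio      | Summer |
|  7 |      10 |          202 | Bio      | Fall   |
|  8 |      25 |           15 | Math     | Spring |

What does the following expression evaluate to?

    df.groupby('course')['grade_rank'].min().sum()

group by course, min of grade_rank:
course
Bio     72
Math    15
Phys    86
Name: grade_rank, dtype: int64
So sum() = 173.

173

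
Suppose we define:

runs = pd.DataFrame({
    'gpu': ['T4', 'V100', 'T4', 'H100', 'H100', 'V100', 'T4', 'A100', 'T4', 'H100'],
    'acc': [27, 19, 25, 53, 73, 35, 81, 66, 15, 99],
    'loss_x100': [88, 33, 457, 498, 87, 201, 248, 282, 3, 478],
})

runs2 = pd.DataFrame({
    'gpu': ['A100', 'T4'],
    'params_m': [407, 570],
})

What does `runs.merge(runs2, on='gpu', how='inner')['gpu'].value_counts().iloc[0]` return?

merge on 'gpu' (how='inner') → 5 rows:
    gpu  acc  loss_x100  params_m
0    T4   27         88       570
1    T4   25        457       570
2    T4   81        248       570
3  A100   66        282       407
4    T4   15          3       570
value_counts of gpu:
gpu
T4      4
A100    1
Name: count, dtype: int64
Finally, value at position 0 = 4.

4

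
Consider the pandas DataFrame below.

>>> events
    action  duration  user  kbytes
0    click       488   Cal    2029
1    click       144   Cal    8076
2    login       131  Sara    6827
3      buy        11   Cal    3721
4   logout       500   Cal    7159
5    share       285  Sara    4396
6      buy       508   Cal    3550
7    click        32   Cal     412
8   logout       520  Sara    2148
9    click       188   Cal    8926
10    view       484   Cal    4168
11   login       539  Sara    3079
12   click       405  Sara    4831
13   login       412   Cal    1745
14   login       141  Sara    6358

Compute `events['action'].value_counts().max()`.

5

value_counts of action:
action
click     5
login     4
buy       2
logout    2
share     1
view      1
Name: count, dtype: int64
Taking the max of the resulting series gives 5.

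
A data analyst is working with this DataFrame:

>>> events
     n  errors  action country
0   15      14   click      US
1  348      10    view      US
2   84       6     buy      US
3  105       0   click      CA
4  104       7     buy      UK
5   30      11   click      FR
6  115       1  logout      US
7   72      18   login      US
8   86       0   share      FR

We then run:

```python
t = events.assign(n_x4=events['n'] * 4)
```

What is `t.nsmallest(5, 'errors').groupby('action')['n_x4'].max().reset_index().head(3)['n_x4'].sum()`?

add column n_x4 = events['n'] * 4:
     n  errors  action country  n_x4
0   15      14   click      US    60
1  348      10    view      US  1392
2   84       6     buy      US   336
3  105       0   click      CA   420
4  104       7     buy      UK   416
5   30      11   click      FR   120
6  115       1  logout      US   460
7   72      18   login      US   288
8   86       0   share      FR   344
take 5 rows with smallest errors:
     n  errors  action country  n_x4
3  105       0   click      CA   420
8   86       0   share      FR   344
6  115       1  logout      US   460
2   84       6     buy      US   336
4  104       7     buy      UK   416
group by action, max of n_x4:
action
buy       416
click     420
logout    460
share     344
Name: n_x4, dtype: int64
reset_index():
   action  n_x4
0     buy   416
1   click   420
2  logout   460
3   share   344
take first 3 rows:
   action  n_x4
0     buy   416
1   click   420
2  logout   460

1296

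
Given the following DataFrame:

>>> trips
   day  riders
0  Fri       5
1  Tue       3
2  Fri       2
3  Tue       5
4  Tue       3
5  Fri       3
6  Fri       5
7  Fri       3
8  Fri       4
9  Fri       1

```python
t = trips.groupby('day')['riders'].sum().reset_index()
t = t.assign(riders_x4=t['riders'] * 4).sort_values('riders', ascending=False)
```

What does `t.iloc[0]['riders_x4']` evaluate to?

92

group by day, sum of riders:
day
Fri    23
Tue    11
Name: riders, dtype: int64
reset_index():
   day  riders
0  Fri      23
1  Tue      11
add column riders_x4 = t['riders'] * 4:
   day  riders  riders_x4
0  Fri      23         92
1  Tue      11         44
sort by riders descending:
   day  riders  riders_x4
0  Fri      23         92
1  Tue      11         44
Reading off the value at position 0, column 'riders_x4', we get 92.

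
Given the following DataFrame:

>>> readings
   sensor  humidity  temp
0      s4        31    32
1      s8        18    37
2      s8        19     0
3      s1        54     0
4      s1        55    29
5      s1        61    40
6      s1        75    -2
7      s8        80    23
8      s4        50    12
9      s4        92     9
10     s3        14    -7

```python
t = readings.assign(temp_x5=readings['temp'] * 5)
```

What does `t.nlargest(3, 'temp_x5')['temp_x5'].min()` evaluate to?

160

add column temp_x5 = readings['temp'] * 5:
   sensor  humidity  temp  temp_x5
0      s4        31    32      160
1      s8        18    37      185
2      s8        19     0        0
3      s1        54     0        0
4      s1        55    29      145
5      s1        61    40      200
6      s1        75    -2      -10
7      s8        80    23      115
8      s4        50    12       60
9      s4        92     9       45
10     s3        14    -7      -35
take 3 rows with largest temp_x5:
  sensor  humidity  temp  temp_x5
5     s1        61    40      200
1     s8        18    37      185
0     s4        31    32      160
Hence 160.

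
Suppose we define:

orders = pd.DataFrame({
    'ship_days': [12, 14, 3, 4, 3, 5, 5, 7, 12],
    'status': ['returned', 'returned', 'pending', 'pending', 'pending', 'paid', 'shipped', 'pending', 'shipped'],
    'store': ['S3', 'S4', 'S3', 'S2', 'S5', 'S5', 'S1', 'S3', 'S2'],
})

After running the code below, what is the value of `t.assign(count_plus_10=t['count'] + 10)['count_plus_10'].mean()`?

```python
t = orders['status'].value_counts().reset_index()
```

value_counts of status:
status
pending     4
returned    2
shipped     2
paid        1
Name: count, dtype: int64
reset_index():
     status  count
0   pending      4
1  returned      2
2   shipped      2
3      paid      1
add column count_plus_10 = t['count'] + 10:
     status  count  count_plus_10
0   pending      4             14
1  returned      2             12
2   shipped      2             12
3      paid      1             11

12.25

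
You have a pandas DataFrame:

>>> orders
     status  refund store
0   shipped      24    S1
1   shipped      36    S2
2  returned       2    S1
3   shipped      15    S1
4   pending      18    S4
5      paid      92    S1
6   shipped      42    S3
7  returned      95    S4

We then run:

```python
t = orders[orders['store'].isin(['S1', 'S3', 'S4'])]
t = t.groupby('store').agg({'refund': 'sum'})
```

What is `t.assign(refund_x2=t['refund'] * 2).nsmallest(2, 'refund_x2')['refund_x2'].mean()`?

filter rows where store in ['S1', 'S3', 'S4']:
     status  refund store
0   shipped      24    S1
2  returned       2    S1
3   shipped      15    S1
4   pending      18    S4
5      paid      92    S1
6   shipped      42    S3
7  returned      95    S4
group by store, sum of refund:
       refund
store        
S1        133
S3         42
S4        113
add column refund_x2 = t['refund'] * 2:
       refund  refund_x2
store                   
S1        133        266
S3         42         84
S4        113        226
take 2 rows with smallest refund_x2:
       refund  refund_x2
store                   
S3         42         84
S4        113        226
Then the mean of column 'refund_x2': 155.0

155.0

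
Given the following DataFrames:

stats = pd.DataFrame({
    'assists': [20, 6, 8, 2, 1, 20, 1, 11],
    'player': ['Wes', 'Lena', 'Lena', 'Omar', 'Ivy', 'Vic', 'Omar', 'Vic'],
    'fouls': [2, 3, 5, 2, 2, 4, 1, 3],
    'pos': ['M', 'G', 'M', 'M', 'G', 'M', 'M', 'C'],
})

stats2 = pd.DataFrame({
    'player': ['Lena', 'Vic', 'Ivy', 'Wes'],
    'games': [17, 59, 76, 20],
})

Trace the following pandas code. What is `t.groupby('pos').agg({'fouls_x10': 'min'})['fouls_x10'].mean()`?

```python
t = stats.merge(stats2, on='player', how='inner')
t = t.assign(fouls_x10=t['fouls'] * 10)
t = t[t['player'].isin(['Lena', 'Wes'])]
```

merge on 'player' (how='inner') → 6 rows:
   assists player  fouls pos  games
0       20    Wes      2   M     20
1        6   Lena      3   G     17
2        8   Lena      5   M     17
3        1    Ivy      2   G     76
4       20    Vic      4   M     59
5       11    Vic      3   C     59
add column fouls_x10 = t['fouls'] * 10:
   assists player  fouls pos  games  fouls_x10
0       20    Wes      2   M     20         20
1        6   Lena      3   G     17         30
2        8   Lena      5   M     17         50
3        1    Ivy      2   G     76         20
4       20    Vic      4   M     59         40
5       11    Vic      3   C     59         30
filter rows where player in ['Lena', 'Wes']:
   assists player  fouls pos  games  fouls_x10
0       20    Wes      2   M     20         20
1        6   Lena      3   G     17         30
2        8   Lena      5   M     17         50
group by pos, min of fouls_x10:
     fouls_x10
pos           
G           30
M           20
So mean() = 25.0.

25.0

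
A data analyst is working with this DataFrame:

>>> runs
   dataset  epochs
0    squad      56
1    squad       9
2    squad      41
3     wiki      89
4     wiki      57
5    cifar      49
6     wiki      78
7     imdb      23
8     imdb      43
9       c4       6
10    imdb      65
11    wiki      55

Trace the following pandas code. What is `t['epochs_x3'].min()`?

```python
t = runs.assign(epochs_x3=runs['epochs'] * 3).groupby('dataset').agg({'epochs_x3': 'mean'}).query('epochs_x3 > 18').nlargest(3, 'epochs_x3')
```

add column epochs_x3 = runs['epochs'] * 3:
   dataset  epochs  epochs_x3
0    squad      56        168
1    squad       9         27
2    squad      41        123
3     wiki      89        267
4     wiki      57        171
5    cifar      49        147
6     wiki      78        234
7     imdb      23         69
8     imdb      43        129
9       c4       6         18
10    imdb      65        195
11    wiki      55        165
group by dataset, mean of epochs_x3:
         epochs_x3
dataset           
c4           18.00
cifar       147.00
imdb        131.00
squad       106.00
wiki        209.25
filter rows where epochs_x3 > 18:
         epochs_x3
dataset           
cifar       147.00
imdb        131.00
squad       106.00
wiki        209.25
take 3 rows with largest epochs_x3:
         epochs_x3
dataset           
wiki        209.25
cifar       147.00
imdb        131.00
The min of column 'epochs_x3' is 131.0.

131.0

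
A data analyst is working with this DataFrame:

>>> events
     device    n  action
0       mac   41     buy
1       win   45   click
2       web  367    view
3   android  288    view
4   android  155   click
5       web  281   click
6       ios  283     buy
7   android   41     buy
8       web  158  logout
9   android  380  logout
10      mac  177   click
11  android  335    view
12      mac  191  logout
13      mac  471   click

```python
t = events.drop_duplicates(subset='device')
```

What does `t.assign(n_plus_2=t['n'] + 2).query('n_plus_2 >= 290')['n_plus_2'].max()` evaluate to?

369

drop duplicate device (keep=first):
    device    n action
0      mac   41    buy
1      win   45  click
2      web  367   view
3  android  288   view
6      ios  283    buy
add column n_plus_2 = t['n'] + 2:
    device    n action  n_plus_2
0      mac   41    buy        43
1      win   45  click        47
2      web  367   view       369
3  android  288   view       290
6      ios  283    buy       285
filter rows where n_plus_2 >= 290:
    device    n action  n_plus_2
2      web  367   view       369
3  android  288   view       290
Hence 369.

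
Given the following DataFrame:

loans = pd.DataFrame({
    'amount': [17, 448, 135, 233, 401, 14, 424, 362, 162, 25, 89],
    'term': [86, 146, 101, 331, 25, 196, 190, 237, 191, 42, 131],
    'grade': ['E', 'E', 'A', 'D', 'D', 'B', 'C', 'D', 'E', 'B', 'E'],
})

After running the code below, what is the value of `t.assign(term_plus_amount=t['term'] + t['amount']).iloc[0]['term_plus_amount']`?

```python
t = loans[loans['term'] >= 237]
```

564

filter rows where term >= 237:
   amount  term grade
3     233   331     D
7     362   237     D
add column term_plus_amount = t['term'] + t['amount']:
   amount  term grade  term_plus_amount
3     233   331     D               564
7     362   237     D               599
Hence 564.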